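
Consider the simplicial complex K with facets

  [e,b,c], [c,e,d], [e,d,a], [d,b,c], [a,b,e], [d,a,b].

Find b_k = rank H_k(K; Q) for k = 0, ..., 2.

b_0 = 1, b_1 = 0, b_2 = 1.

Take the total order a < b < c < d < e on the vertex set. Then K (dimension 2) consists of the simplices:

  0-simplices (5): a, b, c, d, e
  1-simplices (9): ab, ad, ae, bc, bd, be, cd, ce, de
  2-simplices (6): abd, abe, ade, bcd, bce, cde

so the chain groups are C_0 ≅ Z^5, C_1 ≅ Z^9, C_2 ≅ Z^6.

∂_1: C_1 → C_0 is given by ∂[p,q] = [q] − [p].
This gives a 5×9 integer matrix of rank 4; reducing to Smith normal form yields diagonal entries (1,1,1,1).

∂_2: C_2 → C_1 maps a triangle to the signed sum of its edges. For instance
  ∂cde = de − ce + cd,
  ∂bcd = cd − bd + bc.
The 9×6 boundary matrix has rank 5 and Smith normal form diag(1,1,1,1,1).

From H_k ≅ ker(∂_k) / im(∂_{k+1}) we obtain:

  H_0: rank C_0 − rank ∂_1 = 5 − 4 = 1, and the invariant factors of ∂_1 are all 1, so H_0 = Z.
  H_1: rank ker ∂_1 − rank ∂_2 = (9 − 4) − 5 = 0, and the invariant factors of ∂_2 are all 1, so H_1 = 0.
  H_2: rank ker ∂_2 − rank ∂_3 = (6 − 5) − 0 = 1, and there is no ∂_3, so H_2 = Z.

(K is a triangulation of the 2-sphere S^2.)

Hence the Betti numbers are b_0 = 1, b_1 = 0, b_2 = 1.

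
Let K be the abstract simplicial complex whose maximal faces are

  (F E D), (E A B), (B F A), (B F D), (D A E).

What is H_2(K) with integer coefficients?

H_2 ≅ 0.

We work with the vertex ordering A < B < D < E < F. The simplices of K, each written with vertices in increasing order, are:

  0-simplices (5): A, B, D, E, F
  1-simplices (10): AB, AD, AE, AF, BD, BE, BF, DE, DF, EF
  2-simplices (5): ABE, ABF, ADE, BDF, DEF

Hence C_0 ≅ Z^5, C_1 ≅ Z^10, C_2 ≅ Z^5.

∂_1: C_1 → C_0 is given by ∂[p,q] = [q] − [p].
As a 5×10 matrix over Z this has rank 4, with invariant factors (1,1,1,1).

∂_2: C_2 → C_1 maps a triangle to the signed sum of its edges. For instance
  ∂ADE = DE − AE + AD,
  ∂BDF = DF − BF + BD.
The 10×5 boundary matrix has rank 5 and Smith normal form diag(1,1,1,1,1).

From H_k ≅ ker(∂_k) / im(∂_{k+1}) we obtain:

  H_2: rank ker ∂_2 − rank ∂_3 = (5 − 5) − 0 = 0, and there is no ∂_3, so H_2 = 0.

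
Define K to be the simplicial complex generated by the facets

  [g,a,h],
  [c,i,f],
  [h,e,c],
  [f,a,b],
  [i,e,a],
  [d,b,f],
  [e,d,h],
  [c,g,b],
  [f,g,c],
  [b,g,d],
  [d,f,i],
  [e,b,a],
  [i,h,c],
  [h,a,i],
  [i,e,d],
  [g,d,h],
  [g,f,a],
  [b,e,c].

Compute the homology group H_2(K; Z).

H_2 ≅ 0.

Take the total order a < b < c < d < e < f < g < h < i on the vertex set. Then K (dimension 2) consists of the simplices:

  0-simplices (9): a, b, c, d, e, f, g, h, i
  1-simplices (27): ab, ae, af, ag, ah, ai, bc, bd, be, bf, bg, ce, cf, cg, ch, ci, de, df, dg, dh, di, eh, ei, fg, fi, gh, hi
  2-simplices (18): abe, abf, aei, afg, agh, ahi, bce, bcg, bdf, bdg, ceh, cfg, cfi, chi, deh, dei, dfi, dgh

so the chain groups are C_0 ≅ Z^9, C_1 ≅ Z^27, C_2 ≅ Z^18.

The boundary map ∂_1: C_1 → C_0 is given by ∂[p,q] = [q] − [p].
The resulting 9×27 matrix has rank 8, and its Smith normal form has invariant factors (1,1,1,1,1,1,1,1).

Boundary ∂_2: C_2 → C_1 acts by ∂[p,q,r] = [q,r] − [p,r] + [p,q]. For instance
  ∂deh = eh − dh + de,
  ∂bdf = df − bf + bd.
The 27×18 boundary matrix has rank 18 and Smith normal form diag(1,1,1,1,1,1,1,1,1,1,1,1,1,1,1,1,1,2).

Computing H_k = (kernel of ∂_k) / (image of ∂_{k+1}):

  H_2: rank ker ∂_2 − rank ∂_3 = (18 − 18) − 0 = 0, and there is no ∂_3, so H_2 = 0.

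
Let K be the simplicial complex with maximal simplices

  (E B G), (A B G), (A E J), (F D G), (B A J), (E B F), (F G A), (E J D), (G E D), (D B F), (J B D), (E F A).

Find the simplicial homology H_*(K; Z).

K has 7 vertices, 18 edges, 12 triangles.
rank ∂_0 = 0, rank ∂_1 = 6 ⇒ b_0 = 7 − 0 − 6 = 1; all invariant factors of ∂_1 are 1 so no torsion. So H_0 ≅ Z.
rank ∂_1 = 6, rank ∂_2 = 12 ⇒ b_1 = 18 − 6 − 12 = 0; ∂_2 has invariant factor(s) [2] giving torsion. So H_1 ≅ Z/2.
rank ∂_2 = 12, rank ∂_3 = 0 ⇒ b_2 = 12 − 12 − 0 = 0. So H_2 ≅ 0.

H_0 ≅ Z,  H_1 ≅ Z/2,  H_2 = 0.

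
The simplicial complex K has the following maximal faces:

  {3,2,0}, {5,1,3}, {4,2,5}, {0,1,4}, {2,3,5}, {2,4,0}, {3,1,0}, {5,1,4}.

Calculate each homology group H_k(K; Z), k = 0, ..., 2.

Order the vertices as 0 < 1 < 2 < 3 < 4 < 5. Listing each simplex with vertices in this order, K has dimension 2 with simplices:

  0-simplices (6): [0], [1], [2], [3], [4], [5]
  1-simplices (12): [0,1], [0,2], [0,3], [0,4], [1,3], [1,4], [1,5], [2,3], [2,4], [2,5], [3,5], [4,5]
  2-simplices (8): [0,1,3], [0,1,4], [0,2,3], [0,2,4], [1,3,5], [1,4,5], [2,3,5], [2,4,5]

Hence C_0 ≅ Z^6, C_1 ≅ Z^12, C_2 ≅ Z^8.

The boundary map ∂_1: C_1 → C_0 is given by ∂[p,q] = [q] − [p]. For instance
  ∂[2,5] = [5] − [2].
The resulting 6×12 matrix has rank 5, and its Smith normal form has invariant factors (1,1,1,1,1).

The boundary map ∂_2: C_2 → C_1 acts by ∂[p,q,r] = [q,r] − [p,r] + [p,q]. For instance
  ∂[0,1,3] = [1,3] − [0,3] + [0,1],
  ∂[2,3,5] = [3,5] − [2,5] + [2,3].
As a 12×8 matrix over Z this has rank 7, with invariant factors (1,1,1,1,1,1,1).

Reading off H_k = ker ∂_k / im ∂_{k+1}:

  H_0: rank C_0 − rank ∂_1 = 6 − 5 = 1, and the invariant factors of ∂_1 are all 1, so H_0 = Z.
  H_1: rank ker ∂_1 − rank ∂_2 = (12 − 5) − 7 = 0, and the invariant factors of ∂_2 are all 1, so H_1 = 0.
  H_2: rank ker ∂_2 − rank ∂_3 = (8 − 7) − 0 = 1, and there is no ∂_3, so H_2 = Z.

H_0 = Z,  H_1 = 0,  H_2 = Z.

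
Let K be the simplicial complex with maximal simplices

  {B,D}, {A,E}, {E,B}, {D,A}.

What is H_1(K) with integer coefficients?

H_1 ≅ Z.

Take the total order A < B < D < E on the vertex set. Then K (dimension 1) consists of the simplices:

  0-simplices (4): A, B, D, E
  1-simplices (4): AD, AE, BD, BE

giving chain groups C_0 ≅ Z^4, C_1 ≅ Z^4.

∂_1: C_1 → C_0 maps an edge to its endpoints' difference, ∂[p,q] = q − p.
As a 4×4 matrix over Z this has rank 3, with invariant factors (1,1,1).

Computing H_k = (kernel of ∂_k) / (image of ∂_{k+1}):

  H_1: rank ker ∂_1 − rank ∂_2 = (4 − 3) − 0 = 1, and there is no ∂_2, so H_1 = Z.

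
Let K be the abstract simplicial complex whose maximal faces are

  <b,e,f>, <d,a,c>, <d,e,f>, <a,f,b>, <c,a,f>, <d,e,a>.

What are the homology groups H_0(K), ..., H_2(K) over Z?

Order the vertices as a < b < c < d < e < f. Listing each simplex with vertices in this order, K has dimension 2 with simplices:

  0-simplices (6): a, b, c, d, e, f
  1-simplices (12): ab, ac, ad, ae, af, be, bf, cd, cf, de, df, ef
  2-simplices (6): abf, acd, acf, ade, bef, def

Hence C_0 ≅ Z^6, C_1 ≅ Z^12, C_2 ≅ Z^6.

∂_1: C_1 → C_0 sends each edge [p,q] (with p < q) to q − p.
The 6×12 boundary matrix has rank 5 and Smith normal form diag(1,1,1,1,1).

∂_2: C_2 → C_1 acts by ∂[p,q,r] = [q,r] − [p,r] + [p,q]. For instance
  ∂ade = de − ae + ad,
  ∂bef = ef − bf + be.
The 12×6 boundary matrix has rank 6 and Smith normal form diag(1,1,1,1,1,1).

From H_k ≅ ker(∂_k) / im(∂_{k+1}) we obtain:

  H_0: rank C_0 − rank ∂_1 = 6 − 5 = 1, and the invariant factors of ∂_1 are all 1, so H_0 ≅ Z.
  H_1: rank ker ∂_1 − rank ∂_2 = (12 − 5) − 6 = 1, and the invariant factors of ∂_2 are all 1, so H_1 ≅ Z.
  H_2: rank ker ∂_2 − rank ∂_3 = (6 − 6) − 0 = 0, and there is no ∂_3, so H_2 ≅ 0.

As a check, the Euler characteristic is 6 − 12 + 6 = 0, which agrees with 1 − 1 + 0 = 0.
(K is a triangulation of the cylinder S^1 x I.)

H_0 = Z,  H_1 = Z,  H_2 = 0.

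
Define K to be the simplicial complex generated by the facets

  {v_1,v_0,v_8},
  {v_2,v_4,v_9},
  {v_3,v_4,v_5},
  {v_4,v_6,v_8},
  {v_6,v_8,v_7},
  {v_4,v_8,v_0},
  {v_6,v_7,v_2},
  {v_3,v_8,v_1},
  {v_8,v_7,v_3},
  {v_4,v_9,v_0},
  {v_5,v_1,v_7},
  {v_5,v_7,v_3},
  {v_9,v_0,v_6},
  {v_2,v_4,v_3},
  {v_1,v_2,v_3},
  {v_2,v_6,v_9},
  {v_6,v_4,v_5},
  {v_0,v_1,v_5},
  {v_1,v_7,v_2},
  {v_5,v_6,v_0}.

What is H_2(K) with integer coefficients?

We work with the vertex ordering v_0 < v_1 < v_2 < v_3 < v_4 < v_5 < v_6 < v_7 < v_8 < v_9. The simplices of K, each written with vertices in increasing order, are:

  0-simplices (10): [v_0], [v_1], [v_2], [v_3], [v_4], [v_5], [v_6], [v_7], [v_8], [v_9]
  1-simplices (30): (30 of them)
  2-simplices (20): (20 of them)

Hence C_0 ≅ Z^10, C_1 ≅ Z^30, C_2 ≅ Z^20.

Boundary ∂_1: C_1 → C_0 sends each edge [p,q] (with p < q) to q − p.
The resulting 10×30 matrix has rank 9, and its Smith normal form has invariant factors (1,1,1,1,1,1,1,1,1).

The boundary map ∂_2: C_2 → C_1 sends each 2-simplex [p,q,r] to [q,r] − [p,r] + [p,q]. For instance
  ∂[v_2,v_6,v_9] = [v_6,v_9] − [v_2,v_9] + [v_2,v_6],
  ∂[v_1,v_5,v_7] = [v_5,v_7] − [v_1,v_7] + [v_1,v_5].
The resulting 30×20 matrix has rank 20, and its Smith normal form has invariant factors (1,1,1,1,1,1,1,1,1,1,1,1,1,1,1,1,1,1,1,2).

From H_k ≅ ker(∂_k) / im(∂_{k+1}) we obtain:

  H_2: rank ker ∂_2 − rank ∂_3 = (20 − 20) − 0 = 0, and there is no ∂_3, so H_2 = 0.

H_2 ≅ 0.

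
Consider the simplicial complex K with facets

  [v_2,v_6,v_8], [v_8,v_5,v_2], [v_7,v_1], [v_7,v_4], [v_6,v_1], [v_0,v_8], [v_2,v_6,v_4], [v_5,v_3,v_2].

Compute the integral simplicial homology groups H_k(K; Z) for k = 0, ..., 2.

We work with the vertex ordering v_0 < v_1 < v_2 < v_3 < v_4 < v_5 < v_6 < v_7 < v_8. The simplices of K, each written with vertices in increasing order, are:

  0-simplices (9): [v_0], [v_1], [v_2], [v_3], [v_4], [v_5], [v_6], [v_7], [v_8]
  1-simplices (13): [v_0,v_8], [v_1,v_6], [v_1,v_7], [v_2,v_3], [v_2,v_4], [v_2,v_5], [v_2,v_6], [v_2,v_8], [v_3,v_5], [v_4,v_6], [v_4,v_7], [v_5,v_8], [v_6,v_8]
  2-simplices (4): [v_2,v_3,v_5], [v_2,v_4,v_6], [v_2,v_5,v_8], [v_2,v_6,v_8]

so the chain groups are C_0 ≅ Z^9, C_1 ≅ Z^13, C_2 ≅ Z^4.

Boundary ∂_1: C_1 → C_0 is given by ∂[p,q] = [q] − [p]. For instance
  ∂[v_1,v_7] = [v_7] − [v_1].
The 9×13 boundary matrix has rank 8 and Smith normal form diag(1,1,1,1,1,1,1,1).

∂_2: C_2 → C_1 sends each 2-simplex [p,q,r] to [q,r] − [p,r] + [p,q]. For instance
  ∂[v_2,v_5,v_8] = [v_5,v_8] − [v_2,v_8] + [v_2,v_5],
  ∂[v_2,v_3,v_5] = [v_3,v_5] − [v_2,v_5] + [v_2,v_3].
This gives a 13×4 integer matrix of rank 4; reducing to Smith normal form yields diagonal entries (1,1,1,1).

Now H_k = ker ∂_k / im ∂_{k+1}, so:

  H_0: rank C_0 − rank ∂_1 = 9 − 8 = 1, and the invariant factors of ∂_1 are all 1, so H_0 = Z.
  H_1: rank ker ∂_1 − rank ∂_2 = (13 − 8) − 4 = 1, and the invariant factors of ∂_2 are all 1, so H_1 = Z.
  H_2: rank ker ∂_2 − rank ∂_3 = (4 − 4) − 0 = 0, and there is no ∂_3, so H_2 = 0.

As a check, the Euler characteristic is 9 − 13 + 4 = 0, which agrees with 1 − 1 + 0 = 0.

H_0 = Z,  H_1 = Z,  H_2 = 0.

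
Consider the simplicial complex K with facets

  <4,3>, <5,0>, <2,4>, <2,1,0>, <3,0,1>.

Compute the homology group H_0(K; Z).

Order the vertices as 0 < 1 < 2 < 3 < 4 < 5. Listing each simplex with vertices in this order, K has dimension 2 with simplices:

  0-simplices (6): [0], [1], [2], [3], [4], [5]
  1-simplices (8): [0,1], [0,2], [0,3], [0,5], [1,2], [1,3], [2,4], [3,4]
  2-simplices (2): [0,1,2], [0,1,3]

giving chain groups C_0 ≅ Z^6, C_1 ≅ Z^8, C_2 ≅ Z^2.

The boundary map ∂_1: C_1 → C_0 maps an edge to its endpoints' difference, ∂[p,q] = q − p. For instance
  ∂[0,5] = [5] − [0].
The 6×8 boundary matrix has rank 5 and Smith normal form diag(1,1,1,1,1).

∂_2: C_2 → C_1 acts by ∂[p,q,r] = [q,r] − [p,r] + [p,q]. For instance
  ∂[0,1,3] = [1,3] − [0,3] + [0,1],
  ∂[0,1,2] = [1,2] − [0,2] + [0,1].
As a 8×2 matrix over Z this has rank 2, with invariant factors (1,1).

From H_k ≅ ker(∂_k) / im(∂_{k+1}) we obtain:

  H_0: rank C_0 − rank ∂_1 = 6 − 5 = 1, and the invariant factors of ∂_1 are all 1, so H_0 = Z.

H_0 = Z.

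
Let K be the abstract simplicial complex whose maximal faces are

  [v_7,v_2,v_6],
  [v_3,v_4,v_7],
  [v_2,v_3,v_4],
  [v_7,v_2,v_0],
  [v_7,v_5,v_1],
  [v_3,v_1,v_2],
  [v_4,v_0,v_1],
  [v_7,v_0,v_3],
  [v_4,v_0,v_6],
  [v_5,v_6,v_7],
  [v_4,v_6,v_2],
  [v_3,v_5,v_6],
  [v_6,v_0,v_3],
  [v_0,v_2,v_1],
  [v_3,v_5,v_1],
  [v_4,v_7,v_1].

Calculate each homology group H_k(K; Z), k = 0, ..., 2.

Take the total order v_0 < v_1 < v_2 < v_3 < v_4 < v_5 < v_6 < v_7 on the vertex set. Then K (dimension 2) consists of the simplices:

  0-simplices (8): [v_0], [v_1], [v_2], [v_3], [v_4], [v_5], [v_6], [v_7]
  1-simplices (24): (24 of them)
  2-simplices (16): (16 of them)

giving chain groups C_0 ≅ Z^8, C_1 ≅ Z^24, C_2 ≅ Z^16.

The boundary map ∂_1: C_1 → C_0 sends each edge [p,q] (with p < q) to q − p.
The 8×24 boundary matrix has rank 7 and Smith normal form diag(1,1,1,1,1,1,1).

∂_2: C_2 → C_1 acts by ∂[p,q,r] = [q,r] − [p,r] + [p,q]. For instance
  ∂[v_1,v_5,v_7] = [v_5,v_7] − [v_1,v_7] + [v_1,v_5],
  ∂[v_0,v_1,v_4] = [v_1,v_4] − [v_0,v_4] + [v_0,v_1].
This gives a 24×16 integer matrix of rank 15; reducing to Smith normal form yields diagonal entries (1,1,1,1,1,1,1,1,1,1,1,1,1,1,1).

From H_k ≅ ker(∂_k) / im(∂_{k+1}) we obtain:

  H_0: rank C_0 − rank ∂_1 = 8 − 7 = 1, and the invariant factors of ∂_1 are all 1, so H_0 = Z.
  H_1: rank ker ∂_1 − rank ∂_2 = (24 − 7) − 15 = 2, and the invariant factors of ∂_2 are all 1, so H_1 = Z^2.
  H_2: rank ker ∂_2 − rank ∂_3 = (16 − 15) − 0 = 1, and there is no ∂_3, so H_2 = Z.

As a check, the Euler characteristic is 8 − 24 + 16 = 0, which agrees with 1 − 2 + 1 = 0.

H_0 ≅ Z,  H_1 ≅ Z^2,  H_2 ≅ Z.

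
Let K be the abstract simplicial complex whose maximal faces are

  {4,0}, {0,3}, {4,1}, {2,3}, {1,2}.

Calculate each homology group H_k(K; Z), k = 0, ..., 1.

Fix the vertex order 0 < 1 < 2 < 3 < 4 and write every simplex with vertices in increasing order. Then dim K = 1 and the simplices of K are:

  0-simplices (5): [0], [1], [2], [3], [4]
  1-simplices (5): [0,3], [0,4], [1,2], [1,4], [2,3]

Hence C_0 ≅ Z^5, C_1 ≅ Z^5.

Boundary ∂_1: C_1 → C_0 is given by ∂[p,q] = [q] − [p].
As a 5×5 matrix over Z this has rank 4, with invariant factors (1,1,1,1).

From H_k ≅ ker(∂_k) / im(∂_{k+1}) we obtain:

  H_0: rank C_0 − rank ∂_1 = 5 − 4 = 1, and the invariant factors of ∂_1 are all 1, so H_0 = Z.
  H_1: rank ker ∂_1 − rank ∂_2 = (5 − 4) − 0 = 1, and there is no ∂_2, so H_1 = Z.

H_0 ≅ Z,  H_1 ≅ Z.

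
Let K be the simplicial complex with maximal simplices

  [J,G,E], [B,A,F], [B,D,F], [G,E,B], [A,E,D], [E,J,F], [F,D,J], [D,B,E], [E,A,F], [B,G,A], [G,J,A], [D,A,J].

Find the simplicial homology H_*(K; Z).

K has 7 vertices, 18 edges, 12 triangles.
rank ∂_0 = 0, rank ∂_1 = 6 ⇒ b_0 = 7 − 0 − 6 = 1; all invariant factors of ∂_1 are 1 so no torsion. So H_0 = Z.
rank ∂_1 = 6, rank ∂_2 = 12 ⇒ b_1 = 18 − 6 − 12 = 0; ∂_2 has invariant factor(s) [2] giving torsion. So H_1 = Z/2Z.
rank ∂_2 = 12, rank ∂_3 = 0 ⇒ b_2 = 12 − 12 − 0 = 0. So H_2 = 0.

H_0 ≅ Z,  H_1 ≅ Z/2Z,  H_2 = 0.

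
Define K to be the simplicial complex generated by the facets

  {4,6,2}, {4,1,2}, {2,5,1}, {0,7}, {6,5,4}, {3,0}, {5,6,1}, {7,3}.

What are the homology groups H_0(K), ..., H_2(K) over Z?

H_0 = Z^2,  H_1 = Z^2,  H_2 = 0.

Fix the vertex order 0 < 1 < 2 < 3 < 4 < 5 < 6 < 7 and write every simplex with vertices in increasing order. Then dim K = 2 and the simplices of K are:

  0-simplices (8): [0], [1], [2], [3], [4], [5], [6], [7]
  1-simplices (13): [0,3], [0,7], [1,2], [1,4], [1,5], [1,6], [2,4], [2,5], [2,6], [3,7], [4,5], [4,6], [5,6]
  2-simplices (5): [1,2,4], [1,2,5], [1,5,6], [2,4,6], [4,5,6]

Hence C_0 ≅ Z^8, C_1 ≅ Z^13, C_2 ≅ Z^5.

∂_1: C_1 → C_0 maps an edge to its endpoints' difference, ∂[p,q] = q − p.
The 8×13 boundary matrix has rank 6 and Smith normal form diag(1,1,1,1,1,1).

Boundary ∂_2: C_2 → C_1 acts by ∂[p,q,r] = [q,r] − [p,r] + [p,q]. For instance
  ∂[1,2,4] = [2,4] − [1,4] + [1,2],
  ∂[4,5,6] = [5,6] − [4,6] + [4,5].
As a 13×5 matrix over Z this has rank 5, with invariant factors (1,1,1,1,1).

Now H_k = ker ∂_k / im ∂_{k+1}, so:

  H_0: rank C_0 − rank ∂_1 = 8 − 6 = 2, and the invariant factors of ∂_1 are all 1, so H_0 = Z^2.
  H_1: rank ker ∂_1 − rank ∂_2 = (13 − 6) − 5 = 2, and the invariant factors of ∂_2 are all 1, so H_1 = Z^2.
  H_2: rank ker ∂_2 − rank ∂_3 = (5 − 5) − 0 = 0, and there is no ∂_3, so H_2 = 0.

(K is a triangulation of the disjoint union of the circle S^1 and the Möbius band.)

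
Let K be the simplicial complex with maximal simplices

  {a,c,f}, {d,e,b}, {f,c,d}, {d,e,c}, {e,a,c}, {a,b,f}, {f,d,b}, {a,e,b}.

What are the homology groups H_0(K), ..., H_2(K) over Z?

We work with the vertex ordering a < b < c < d < e < f. The simplices of K, each written with vertices in increasing order, are:

  0-simplices (6): a, b, c, d, e, f
  1-simplices (12): ab, ac, ae, af, bd, be, bf, cd, ce, cf, de, df
  2-simplices (8): abe, abf, ace, acf, bde, bdf, cde, cdf

so the chain groups are C_0 ≅ Z^6, C_1 ≅ Z^12, C_2 ≅ Z^8.

The boundary map ∂_1: C_1 → C_0 sends each edge [p,q] (with p < q) to q − p. For instance
  ∂df = f − d.
As a 6×12 matrix over Z this has rank 5, with invariant factors (1,1,1,1,1).

Boundary ∂_2: C_2 → C_1 sends each 2-simplex [p,q,r] to [q,r] − [p,r] + [p,q]. For instance
  ∂abe = be − ae + ab,
  ∂acf = cf − af + ac.
This gives a 12×8 integer matrix of rank 7; reducing to Smith normal form yields diagonal entries (1,1,1,1,1,1,1).

Reading off H_k = ker ∂_k / im ∂_{k+1}:

  H_0: rank C_0 − rank ∂_1 = 6 − 5 = 1, and the invariant factors of ∂_1 are all 1, so H_0 ≅ Z.
  H_1: rank ker ∂_1 − rank ∂_2 = (12 − 5) − 7 = 0, and the invariant factors of ∂_2 are all 1, so H_1 ≅ 0.
  H_2: rank ker ∂_2 − rank ∂_3 = (8 − 7) − 0 = 1, and there is no ∂_3, so H_2 ≅ Z.

As a check, the Euler characteristic is 6 − 12 + 8 = 2, which agrees with 1 − 0 + 1 = 2.
(K is a triangulation of the 2-sphere S^2.)

H_0 = Z,  H_1 = 0,  H_2 = Z.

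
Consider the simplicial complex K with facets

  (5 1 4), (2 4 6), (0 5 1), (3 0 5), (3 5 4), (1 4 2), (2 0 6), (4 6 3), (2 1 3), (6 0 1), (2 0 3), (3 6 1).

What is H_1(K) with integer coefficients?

H_1 = Z/2.

Fix the vertex order 0 < 1 < 2 < 3 < 4 < 5 < 6 and write every simplex with vertices in increasing order. Then dim K = 2 and the simplices of K are:

  0-simplices (7): [0], [1], [2], [3], [4], [5], [6]
  1-simplices (18): [0,1], [0,2], [0,3], [0,5], [0,6], [1,2], [1,3], [1,4], [1,5], [1,6], [2,3], [2,4], [2,6], [3,4], [3,5], [3,6], [4,5], [4,6]
  2-simplices (12): [0,1,5], [0,1,6], [0,2,3], [0,2,6], [0,3,5], [1,2,3], [1,2,4], [1,3,6], [1,4,5], [2,4,6], [3,4,5], [3,4,6]

giving chain groups C_0 ≅ Z^7, C_1 ≅ Z^18, C_2 ≅ Z^12.

∂_1: C_1 → C_0 maps an edge to its endpoints' difference, ∂[p,q] = q − p. For instance
  ∂[1,6] = [6] − [1].
The resulting 7×18 matrix has rank 6, and its Smith normal form has invariant factors (1,1,1,1,1,1).

Boundary ∂_2: C_2 → C_1 acts by ∂[p,q,r] = [q,r] − [p,r] + [p,q]. For instance
  ∂[0,2,6] = [2,6] − [0,6] + [0,2],
  ∂[1,2,4] = [2,4] − [1,4] + [1,2].
As a 18×12 matrix over Z this has rank 12, with invariant factors (1,1,1,1,1,1,1,1,1,1,1,2).

Computing H_k = (kernel of ∂_k) / (image of ∂_{k+1}):

  H_1: rank ker ∂_1 − rank ∂_2 = (18 − 6) − 12 = 0, and ∂_2 has invariant factor 2 > 1, so H_1 = Z/2.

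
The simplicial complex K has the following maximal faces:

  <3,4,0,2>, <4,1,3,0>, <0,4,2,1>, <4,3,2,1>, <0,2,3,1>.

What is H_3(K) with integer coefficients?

H_3 = Z.

We work with the vertex ordering 0 < 1 < 2 < 3 < 4. The simplices of K, each written with vertices in increasing order, are:

  0-simplices (5): [0], [1], [2], [3], [4]
  1-simplices (10): [0,1], [0,2], [0,3], [0,4], [1,2], [1,3], [1,4], [2,3], [2,4], [3,4]
  2-simplices (10): [0,1,2], [0,1,3], [0,1,4], [0,2,3], [0,2,4], [0,3,4], [1,2,3], [1,2,4], [1,3,4], [2,3,4]
  3-simplices (5): [0,1,2,3], [0,1,2,4], [0,1,3,4], [0,2,3,4], [1,2,3,4]

giving chain groups C_0 ≅ Z^5, C_1 ≅ Z^10, C_2 ≅ Z^10, C_3 ≅ Z^5.

The boundary map ∂_1: C_1 → C_0 maps an edge to its endpoints' difference, ∂[p,q] = q − p. For instance
  ∂[0,1] = [1] − [0].
The 5×10 boundary matrix has rank 4 and Smith normal form diag(1,1,1,1).

Boundary ∂_2: C_2 → C_1 sends each 2-simplex [p,q,r] to [q,r] − [p,r] + [p,q]. For instance
  ∂[0,2,3] = [2,3] − [0,3] + [0,2],
  ∂[0,2,4] = [2,4] − [0,4] + [0,2].
This gives a 10×10 integer matrix of rank 6; reducing to Smith normal form yields diagonal entries (1,1,1,1,1,1).

The boundary map ∂_3: C_3 → C_2 sends each 3-simplex σ to the alternating sum Σ_i (−1)^i (σ with its i-th vertex removed). For instance
  ∂[0,1,3,4] = [1,3,4] − [0,3,4] + [0,1,4] − [0,1,3],
  ∂[1,2,3,4] = [2,3,4] − [1,3,4] + [1,2,4] − [1,2,3].
The 10×5 boundary matrix has rank 4 and Smith normal form diag(1,1,1,1).

From H_k ≅ ker(∂_k) / im(∂_{k+1}) we obtain:

  H_3: rank ker ∂_3 − rank ∂_4 = (5 − 4) − 0 = 1, and there is no ∂_4, so H_3 ≅ Z.

(K is a triangulation of the 3-sphere S^3.)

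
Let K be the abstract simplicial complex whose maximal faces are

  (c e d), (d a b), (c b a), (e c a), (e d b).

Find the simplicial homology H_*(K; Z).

We work with the vertex ordering a < b < c < d < e. The simplices of K, each written with vertices in increasing order, are:

  0-simplices (5): a, b, c, d, e
  1-simplices (10): ab, ac, ad, ae, bc, bd, be, cd, ce, de
  2-simplices (5): abc, abd, ace, bde, cde

giving chain groups C_0 ≅ Z^5, C_1 ≅ Z^10, C_2 ≅ Z^5.

Boundary ∂_1: C_1 → C_0 maps an edge to its endpoints' difference, ∂[p,q] = q − p. For instance
  ∂bd = d − b.
The 5×10 boundary matrix has rank 4 and Smith normal form diag(1,1,1,1).

∂_2: C_2 → C_1 sends each 2-simplex [p,q,r] to [q,r] − [p,r] + [p,q]. For instance
  ∂abc = bc − ac + ab,
  ∂cde = de − ce + cd.
As a 10×5 matrix over Z this has rank 5, with invariant factors (1,1,1,1,1).

Now H_k = ker ∂_k / im ∂_{k+1}, so:

  H_0: rank C_0 − rank ∂_1 = 5 − 4 = 1, and the invariant factors of ∂_1 are all 1, so H_0 ≅ Z.
  H_1: rank ker ∂_1 − rank ∂_2 = (10 − 4) − 5 = 1, and the invariant factors of ∂_2 are all 1, so H_1 ≅ Z.
  H_2: rank ker ∂_2 − rank ∂_3 = (5 − 5) − 0 = 0, and there is no ∂_3, so H_2 ≅ 0.

As a check, the Euler characteristic is 5 − 10 + 5 = 0, which agrees with 1 − 1 + 0 = 0.

H_0 ≅ Z,  H_1 ≅ Z,  H_2 = 0.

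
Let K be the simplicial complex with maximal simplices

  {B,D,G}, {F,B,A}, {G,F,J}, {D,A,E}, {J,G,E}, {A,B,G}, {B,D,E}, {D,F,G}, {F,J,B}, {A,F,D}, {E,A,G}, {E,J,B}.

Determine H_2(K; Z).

Take the total order A < B < D < E < F < G < J on the vertex set. Then K (dimension 2) consists of the simplices:

  0-simplices (7): A, B, D, E, F, G, J
  1-simplices (18): AB, AD, AE, AF, AG, BD, BE, BF, BG, BJ, DE, DF, DG, EG, EJ, FG, FJ, GJ
  2-simplices (12): ABF, ABG, ADE, ADF, AEG, BDE, BDG, BEJ, BFJ, DFG, EGJ, FGJ

Hence C_0 ≅ Z^7, C_1 ≅ Z^18, C_2 ≅ Z^12.

∂_1: C_1 → C_0 sends each edge [p,q] (with p < q) to q − p. For instance
  ∂GJ = J − G.
As a 7×18 matrix over Z this has rank 6, with invariant factors (1,1,1,1,1,1).

Boundary ∂_2: C_2 → C_1 maps a triangle to the signed sum of its edges. For instance
  ∂ADE = DE − AE + AD,
  ∂BDE = DE − BE + BD.
The resulting 18×12 matrix has rank 12, and its Smith normal form has invariant factors (1,1,1,1,1,1,1,1,1,1,1,2).

Now H_k = ker ∂_k / im ∂_{k+1}, so:

  H_2: rank ker ∂_2 − rank ∂_3 = (12 − 12) − 0 = 0, and there is no ∂_3, so H_2 ≅ 0.

H_2 = 0.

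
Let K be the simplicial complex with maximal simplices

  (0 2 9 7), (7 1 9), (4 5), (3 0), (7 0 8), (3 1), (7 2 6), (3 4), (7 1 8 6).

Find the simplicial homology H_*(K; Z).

Fix the vertex order 0 < 1 < 2 < 3 < 4 < 5 < 6 < 7 < 8 < 9 and write every simplex with vertices in increasing order. Then dim K = 3 and the simplices of K are:

  0-simplices (10): [0], [1], [2], [3], [4], [5], [6], [7], [8], [9]
  1-simplices (19): [0,2], [0,3], [0,7], [0,8], [0,9], [1,3], [1,6], [1,7], [1,8], [1,9], [2,6], [2,7], [2,9], [3,4], [4,5], [6,7], [6,8], [7,8], [7,9]
  2-simplices (11): [0,2,7], [0,2,9], [0,7,8], [0,7,9], [1,6,7], [1,6,8], [1,7,8], [1,7,9], [2,6,7], [2,7,9], [6,7,8]
  3-simplices (2): [0,2,7,9], [1,6,7,8]

so the chain groups are C_0 ≅ Z^10, C_1 ≅ Z^19, C_2 ≅ Z^11, C_3 ≅ Z^2.

∂_1: C_1 → C_0 sends each edge [p,q] (with p < q) to q − p. For instance
  ∂[2,7] = [7] − [2].
The resulting 10×19 matrix has rank 9, and its Smith normal form has invariant factors (1,1,1,1,1,1,1,1,1).

∂_2: C_2 → C_1 maps a triangle to the signed sum of its edges. For instance
  ∂[1,6,7] = [6,7] − [1,7] + [1,6],
  ∂[6,7,8] = [7,8] − [6,8] + [6,7].
As a 19×11 matrix over Z this has rank 9, with invariant factors (1,1,1,1,1,1,1,1,1).

∂_3: C_3 → C_2 sends each 3-simplex σ to the alternating sum Σ_i (−1)^i (σ with its i-th vertex removed). For instance
  ∂[0,2,7,9] = [2,7,9] − [0,7,9] + [0,2,9] − [0,2,7],
  ∂[1,6,7,8] = [6,7,8] − [1,7,8] + [1,6,8] − [1,6,7].
The resulting 11×2 matrix has rank 2, and its Smith normal form has invariant factors (1,1).

Now H_k = ker ∂_k / im ∂_{k+1}, so:

  H_0: rank C_0 − rank ∂_1 = 10 − 9 = 1, and the invariant factors of ∂_1 are all 1, so H_0 = Z.
  H_1: rank ker ∂_1 − rank ∂_2 = (19 − 9) − 9 = 1, and the invariant factors of ∂_2 are all 1, so H_1 = Z.
  H_2: rank ker ∂_2 − rank ∂_3 = (11 − 9) − 2 = 0, and the invariant factors of ∂_3 are all 1, so H_2 = 0.
  H_3: rank ker ∂_3 − rank ∂_4 = (2 − 2) − 0 = 0, and there is no ∂_4, so H_3 = 0.

H_0 ≅ Z,  H_1 ≅ Z,  H_2 = 0,  H_3 = 0.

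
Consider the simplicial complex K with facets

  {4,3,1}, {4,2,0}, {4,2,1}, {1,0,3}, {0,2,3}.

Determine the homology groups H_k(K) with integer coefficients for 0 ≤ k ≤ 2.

H_0 ≅ Z,  H_1 ≅ Z,  H_2 = 0.

K has 5 vertices, 10 edges, 5 triangles.
rank ∂_0 = 0, rank ∂_1 = 4 ⇒ b_0 = 5 − 0 − 4 = 1; all invariant factors of ∂_1 are 1 so no torsion. So H_0 ≅ Z.
rank ∂_1 = 4, rank ∂_2 = 5 ⇒ b_1 = 10 − 4 − 5 = 1; all invariant factors of ∂_2 are 1 so no torsion. So H_1 ≅ Z.
rank ∂_2 = 5, rank ∂_3 = 0 ⇒ b_2 = 5 − 5 − 0 = 0. So H_2 ≅ 0.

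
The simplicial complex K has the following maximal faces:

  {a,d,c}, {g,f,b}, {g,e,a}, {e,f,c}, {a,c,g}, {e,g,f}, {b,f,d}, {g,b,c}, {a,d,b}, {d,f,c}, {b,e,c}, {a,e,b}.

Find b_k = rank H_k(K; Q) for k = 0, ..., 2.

We work with the vertex ordering a < b < c < d < e < f < g. The simplices of K, each written with vertices in increasing order, are:

  0-simplices (7): a, b, c, d, e, f, g
  1-simplices (18): ab, ac, ad, ae, ag, bc, bd, be, bf, bg, cd, ce, cf, cg, df, ef, eg, fg
  2-simplices (12): abd, abe, acd, acg, aeg, bce, bcg, bdf, bfg, cdf, cef, efg

so the chain groups are C_0 ≅ Z^7, C_1 ≅ Z^18, C_2 ≅ Z^12.

The boundary map ∂_1: C_1 → C_0 is given by ∂[p,q] = [q] − [p].
The 7×18 boundary matrix has rank 6 and Smith normal form diag(1,1,1,1,1,1).

The boundary map ∂_2: C_2 → C_1 sends each 2-simplex [p,q,r] to [q,r] − [p,r] + [p,q]. For instance
  ∂bfg = fg − bg + bf,
  ∂bce = ce − be + bc.
The resulting 18×12 matrix has rank 12, and its Smith normal form has invariant factors (1,1,1,1,1,1,1,1,1,1,1,2).

Now H_k = ker ∂_k / im ∂_{k+1}, so:

  H_0: rank C_0 − rank ∂_1 = 7 − 6 = 1, and the invariant factors of ∂_1 are all 1, so H_0 = Z.
  H_1: rank ker ∂_1 − rank ∂_2 = (18 − 6) − 12 = 0, and ∂_2 has invariant factor 2 > 1, so H_1 = Z/2.
  H_2: rank ker ∂_2 − rank ∂_3 = (12 − 12) − 0 = 0, and there is no ∂_3, so H_2 = 0.

Hence the Betti numbers are b_0 = 1, b_1 = 0, b_2 = 0.

b_0 = 1, b_1 = 0, b_2 = 0.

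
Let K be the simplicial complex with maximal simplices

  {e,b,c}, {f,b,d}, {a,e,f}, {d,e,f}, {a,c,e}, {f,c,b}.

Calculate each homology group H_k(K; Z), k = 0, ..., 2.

Fix the vertex order a < b < c < d < e < f and write every simplex with vertices in increasing order. Then dim K = 2 and the simplices of K are:

  0-simplices (6): a, b, c, d, e, f
  1-simplices (12): ac, ae, af, bc, bd, be, bf, ce, cf, de, df, ef
  2-simplices (6): ace, aef, bce, bcf, bdf, def

Hence C_0 ≅ Z^6, C_1 ≅ Z^12, C_2 ≅ Z^6.

∂_1: C_1 → C_0 maps an edge to its endpoints' difference, ∂[p,q] = q − p. For instance
  ∂ae = e − a.
This gives a 6×12 integer matrix of rank 5; reducing to Smith normal form yields diagonal entries (1,1,1,1,1).

Boundary ∂_2: C_2 → C_1 acts by ∂[p,q,r] = [q,r] − [p,r] + [p,q]. For instance
  ∂def = ef − df + de,
  ∂bce = ce − be + bc.
As a 12×6 matrix over Z this has rank 6, with invariant factors (1,1,1,1,1,1).

Computing H_k = (kernel of ∂_k) / (image of ∂_{k+1}):

  H_0: rank C_0 − rank ∂_1 = 6 − 5 = 1, and the invariant factors of ∂_1 are all 1, so H_0 ≅ Z.
  H_1: rank ker ∂_1 − rank ∂_2 = (12 − 5) − 6 = 1, and the invariant factors of ∂_2 are all 1, so H_1 ≅ Z.
  H_2: rank ker ∂_2 − rank ∂_3 = (6 − 6) − 0 = 0, and there is no ∂_3, so H_2 ≅ 0.

As a check, the Euler characteristic is 6 − 12 + 6 = 0, which agrees with 1 − 1 + 0 = 0.
(K is a triangulation of the cylinder S^1 x I.)

H_0 = Z,  H_1 = Z,  H_2 = 0.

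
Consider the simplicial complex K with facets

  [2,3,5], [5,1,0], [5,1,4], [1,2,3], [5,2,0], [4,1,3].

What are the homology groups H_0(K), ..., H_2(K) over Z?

Order the vertices as 0 < 1 < 2 < 3 < 4 < 5. Listing each simplex with vertices in this order, K has dimension 2 with simplices:

  0-simplices (6): [0], [1], [2], [3], [4], [5]
  1-simplices (12): [0,1], [0,2], [0,5], [1,2], [1,3], [1,4], [1,5], [2,3], [2,5], [3,4], [3,5], [4,5]
  2-simplices (6): [0,1,5], [0,2,5], [1,2,3], [1,3,4], [1,4,5], [2,3,5]

so the chain groups are C_0 ≅ Z^6, C_1 ≅ Z^12, C_2 ≅ Z^6.

Boundary ∂_1: C_1 → C_0 is given by ∂[p,q] = [q] − [p]. For instance
  ∂[1,3] = [3] − [1].
The resulting 6×12 matrix has rank 5, and its Smith normal form has invariant factors (1,1,1,1,1).

The boundary map ∂_2: C_2 → C_1 sends each 2-simplex [p,q,r] to [q,r] − [p,r] + [p,q]. For instance
  ∂[0,2,5] = [2,5] − [0,5] + [0,2],
  ∂[1,4,5] = [4,5] − [1,5] + [1,4].
As a 12×6 matrix over Z this has rank 6, with invariant factors (1,1,1,1,1,1).

Computing H_k = (kernel of ∂_k) / (image of ∂_{k+1}):

  H_0: rank C_0 − rank ∂_1 = 6 − 5 = 1, and the invariant factors of ∂_1 are all 1, so H_0 ≅ Z.
  H_1: rank ker ∂_1 − rank ∂_2 = (12 − 5) − 6 = 1, and the invariant factors of ∂_2 are all 1, so H_1 ≅ Z.
  H_2: rank ker ∂_2 − rank ∂_3 = (6 − 6) − 0 = 0, and there is no ∂_3, so H_2 ≅ 0.

As a check, the Euler characteristic is 6 − 12 + 6 = 0, which agrees with 1 − 1 + 0 = 0.
(K is a triangulation of the cylinder S^1 x I.)

H_0 ≅ Z,  H_1 ≅ Z,  H_2 = 0.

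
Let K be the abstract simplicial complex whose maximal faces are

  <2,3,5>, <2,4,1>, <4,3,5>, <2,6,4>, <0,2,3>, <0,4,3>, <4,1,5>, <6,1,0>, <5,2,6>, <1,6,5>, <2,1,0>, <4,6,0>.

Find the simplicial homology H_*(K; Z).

Take the total order 0 < 1 < 2 < 3 < 4 < 5 < 6 on the vertex set. Then K (dimension 2) consists of the simplices:

  0-simplices (7): [0], [1], [2], [3], [4], [5], [6]
  1-simplices (18): [0,1], [0,2], [0,3], [0,4], [0,6], [1,2], [1,4], [1,5], [1,6], [2,3], [2,4], [2,5], [2,6], [3,4], [3,5], [4,5], [4,6], [5,6]
  2-simplices (12): [0,1,2], [0,1,6], [0,2,3], [0,3,4], [0,4,6], [1,2,4], [1,4,5], [1,5,6], [2,3,5], [2,4,6], [2,5,6], [3,4,5]

Hence C_0 ≅ Z^7, C_1 ≅ Z^18, C_2 ≅ Z^12.

The boundary map ∂_1: C_1 → C_0 is given by ∂[p,q] = [q] − [p].
This gives a 7×18 integer matrix of rank 6; reducing to Smith normal form yields diagonal entries (1,1,1,1,1,1).

Boundary ∂_2: C_2 → C_1 maps a triangle to the signed sum of its edges. For instance
  ∂[1,2,4] = [2,4] − [1,4] + [1,2],
  ∂[0,4,6] = [4,6] − [0,6] + [0,4].
The 18×12 boundary matrix has rank 12 and Smith normal form diag(1,1,1,1,1,1,1,1,1,1,1,2).

Reading off H_k = ker ∂_k / im ∂_{k+1}:

  H_0: rank C_0 − rank ∂_1 = 7 − 6 = 1, and the invariant factors of ∂_1 are all 1, so H_0 = Z.
  H_1: rank ker ∂_1 − rank ∂_2 = (18 − 6) − 12 = 0, and ∂_2 has invariant factor 2 > 1, so H_1 = Z_2.
  H_2: rank ker ∂_2 − rank ∂_3 = (12 − 12) − 0 = 0, and there is no ∂_3, so H_2 = 0.

H_0 = Z,  H_1 = Z_2,  H_2 = 0.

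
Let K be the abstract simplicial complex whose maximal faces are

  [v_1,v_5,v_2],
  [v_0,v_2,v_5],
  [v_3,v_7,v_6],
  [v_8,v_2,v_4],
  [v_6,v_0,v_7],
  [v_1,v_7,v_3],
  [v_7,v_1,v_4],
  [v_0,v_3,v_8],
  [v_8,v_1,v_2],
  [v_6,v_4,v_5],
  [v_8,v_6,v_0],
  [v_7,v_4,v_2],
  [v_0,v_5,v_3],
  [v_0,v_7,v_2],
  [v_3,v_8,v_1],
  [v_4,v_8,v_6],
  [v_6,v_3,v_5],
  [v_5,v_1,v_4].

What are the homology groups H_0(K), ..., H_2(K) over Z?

Order the vertices as v_0 < v_1 < v_2 < v_3 < v_4 < v_5 < v_6 < v_7 < v_8. Listing each simplex with vertices in this order, K has dimension 2 with simplices:

  0-simplices (9): [v_0], [v_1], [v_2], [v_3], [v_4], [v_5], [v_6], [v_7], [v_8]
  1-simplices (27): (27 of them)
  2-simplices (18): (18 of them)

so the chain groups are C_0 ≅ Z^9, C_1 ≅ Z^27, C_2 ≅ Z^18.

∂_1: C_1 → C_0 maps an edge to its endpoints' difference, ∂[p,q] = q − p. For instance
  ∂[v_4,v_7] = [v_7] − [v_4].
The 9×27 boundary matrix has rank 8 and Smith normal form diag(1,1,1,1,1,1,1,1).

∂_2: C_2 → C_1 acts by ∂[p,q,r] = [q,r] − [p,r] + [p,q]. For instance
  ∂[v_0,v_2,v_5] = [v_2,v_5] − [v_0,v_5] + [v_0,v_2],
  ∂[v_4,v_5,v_6] = [v_5,v_6] − [v_4,v_6] + [v_4,v_5].
This gives a 27×18 integer matrix of rank 18; reducing to Smith normal form yields diagonal entries (1,1,1,1,1,1,1,1,1,1,1,1,1,1,1,1,1,2).

Computing H_k = (kernel of ∂_k) / (image of ∂_{k+1}):

  H_0: rank C_0 − rank ∂_1 = 9 − 8 = 1, and the invariant factors of ∂_1 are all 1, so H_0 ≅ Z.
  H_1: rank ker ∂_1 − rank ∂_2 = (27 − 8) − 18 = 1, and ∂_2 has invariant factor 2 > 1, so H_1 ≅ Z ⊕ Z/2.
  H_2: rank ker ∂_2 − rank ∂_3 = (18 − 18) − 0 = 0, and there is no ∂_3, so H_2 ≅ 0.

H_0 = Z,  H_1 = Z ⊕ Z/2,  H_2 = 0.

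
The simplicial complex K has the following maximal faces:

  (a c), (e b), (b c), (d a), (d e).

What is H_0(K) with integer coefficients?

H_0 ≅ Z.

Fix the vertex order a < b < c < d < e and write every simplex with vertices in increasing order. Then dim K = 1 and the simplices of K are:

  0-simplices (5): a, b, c, d, e
  1-simplices (5): ac, ad, bc, be, de

so the chain groups are C_0 ≅ Z^5, C_1 ≅ Z^5.

The boundary map ∂_1: C_1 → C_0 sends each edge [p,q] (with p < q) to q − p.
As a 5×5 matrix over Z this has rank 4, with invariant factors (1,1,1,1).

Now H_k = ker ∂_k / im ∂_{k+1}, so:

  H_0: rank C_0 − rank ∂_1 = 5 − 4 = 1, and the invariant factors of ∂_1 are all 1, so H_0 ≅ Z.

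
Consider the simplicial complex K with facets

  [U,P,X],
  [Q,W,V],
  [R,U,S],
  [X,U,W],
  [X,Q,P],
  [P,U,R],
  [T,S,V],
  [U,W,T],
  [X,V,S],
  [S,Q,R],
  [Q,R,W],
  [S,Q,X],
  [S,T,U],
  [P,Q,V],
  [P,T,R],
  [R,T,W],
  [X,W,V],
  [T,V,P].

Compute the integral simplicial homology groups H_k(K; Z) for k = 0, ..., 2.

H_0 ≅ Z,  H_1 ≅ Z ⊕ Z/2,  H_2 = 0.

K has 9 vertices, 27 edges, 18 triangles.
rank ∂_0 = 0, rank ∂_1 = 8 ⇒ b_0 = 9 − 0 − 8 = 1; all invariant factors of ∂_1 are 1 so no torsion. So H_0 = Z.
rank ∂_1 = 8, rank ∂_2 = 18 ⇒ b_1 = 27 − 8 − 18 = 1; ∂_2 has invariant factor(s) [2] giving torsion. So H_1 = Z ⊕ Z/2.
rank ∂_2 = 18, rank ∂_3 = 0 ⇒ b_2 = 18 − 18 − 0 = 0. So H_2 = 0.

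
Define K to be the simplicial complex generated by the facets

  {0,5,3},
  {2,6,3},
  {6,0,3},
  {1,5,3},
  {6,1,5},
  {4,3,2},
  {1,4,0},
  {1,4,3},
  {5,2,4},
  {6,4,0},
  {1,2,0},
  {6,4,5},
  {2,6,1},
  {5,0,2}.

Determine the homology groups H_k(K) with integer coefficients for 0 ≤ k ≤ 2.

Order the vertices as 0 < 1 < 2 < 3 < 4 < 5 < 6. Listing each simplex with vertices in this order, K has dimension 2 with simplices:

  0-simplices (7): [0], [1], [2], [3], [4], [5], [6]
  1-simplices (21): [0,1], [0,2], [0,3], [0,4], [0,5], [0,6], [1,2], [1,3], [1,4], [1,5], [1,6], [2,3], [2,4], [2,5], [2,6], [3,4], [3,5], [3,6], [4,5], [4,6], [5,6]
  2-simplices (14): [0,1,2], [0,1,4], [0,2,5], [0,3,5], [0,3,6], [0,4,6], [1,2,6], [1,3,4], [1,3,5], [1,5,6], [2,3,4], [2,3,6], [2,4,5], [4,5,6]

Hence C_0 ≅ Z^7, C_1 ≅ Z^21, C_2 ≅ Z^14.

The boundary map ∂_1: C_1 → C_0 sends each edge [p,q] (with p < q) to q − p. For instance
  ∂[0,4] = [4] − [0].
The 7×21 boundary matrix has rank 6 and Smith normal form diag(1,1,1,1,1,1).

The boundary map ∂_2: C_2 → C_1 acts by ∂[p,q,r] = [q,r] − [p,r] + [p,q]. For instance
  ∂[0,1,2] = [1,2] − [0,2] + [0,1],
  ∂[1,2,6] = [2,6] − [1,6] + [1,2].
The 21×14 boundary matrix has rank 13 and Smith normal form diag(1,1,1,1,1,1,1,1,1,1,1,1,1).

Now H_k = ker ∂_k / im ∂_{k+1}, so:

  H_0: rank C_0 − rank ∂_1 = 7 − 6 = 1, and the invariant factors of ∂_1 are all 1, so H_0 = Z.
  H_1: rank ker ∂_1 − rank ∂_2 = (21 − 6) − 13 = 2, and the invariant factors of ∂_2 are all 1, so H_1 = Z^2.
  H_2: rank ker ∂_2 − rank ∂_3 = (14 − 13) − 0 = 1, and there is no ∂_3, so H_2 = Z.

As a check, the Euler characteristic is 7 − 21 + 14 = 0, which agrees with 1 − 2 + 1 = 0.

H_0 ≅ Z,  H_1 ≅ Z^2,  H_2 ≅ Z.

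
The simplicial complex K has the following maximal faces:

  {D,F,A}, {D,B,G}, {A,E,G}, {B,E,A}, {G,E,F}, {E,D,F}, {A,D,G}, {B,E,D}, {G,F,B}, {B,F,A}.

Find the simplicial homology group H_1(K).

H_1 = Z/2Z.

Fix the vertex order A < B < D < E < F < G and write every simplex with vertices in increasing order. Then dim K = 2 and the simplices of K are:

  0-simplices (6): A, B, D, E, F, G
  1-simplices (15): AB, AD, AE, AF, AG, BD, BE, BF, BG, DE, DF, DG, EF, EG, FG
  2-simplices (10): ABE, ABF, ADF, ADG, AEG, BDE, BDG, BFG, DEF, EFG

Hence C_0 ≅ Z^6, C_1 ≅ Z^15, C_2 ≅ Z^10.

Boundary ∂_1: C_1 → C_0 sends each edge [p,q] (with p < q) to q − p.
As a 6×15 matrix over Z this has rank 5, with invariant factors (1,1,1,1,1).

Boundary ∂_2: C_2 → C_1 sends each 2-simplex [p,q,r] to [q,r] − [p,r] + [p,q]. For instance
  ∂BFG = FG − BG + BF,
  ∂EFG = FG − EG + EF.
As a 15×10 matrix over Z this has rank 10, with invariant factors (1,1,1,1,1,1,1,1,1,2).

Reading off H_k = ker ∂_k / im ∂_{k+1}:

  H_1: rank ker ∂_1 − rank ∂_2 = (15 − 5) − 10 = 0, and ∂_2 has invariant factor 2 > 1, so H_1 = Z/2Z.

(K is a triangulation of the real projective plane RP^2.)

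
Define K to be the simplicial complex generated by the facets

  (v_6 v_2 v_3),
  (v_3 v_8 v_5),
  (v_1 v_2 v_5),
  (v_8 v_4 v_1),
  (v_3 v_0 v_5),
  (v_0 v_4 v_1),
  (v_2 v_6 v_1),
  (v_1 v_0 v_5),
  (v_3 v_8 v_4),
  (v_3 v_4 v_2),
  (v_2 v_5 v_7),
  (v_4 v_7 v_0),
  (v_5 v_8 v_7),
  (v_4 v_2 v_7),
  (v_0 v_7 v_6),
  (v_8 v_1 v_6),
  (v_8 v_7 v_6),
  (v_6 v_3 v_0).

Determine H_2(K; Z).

H_2 = Z.

Take the total order v_0 < v_1 < v_2 < v_3 < v_4 < v_5 < v_6 < v_7 < v_8 on the vertex set. Then K (dimension 2) consists of the simplices:

  0-simplices (9): [v_0], [v_1], [v_2], [v_3], [v_4], [v_5], [v_6], [v_7], [v_8]
  1-simplices (27): (27 of them)
  2-simplices (18): (18 of them)

Hence C_0 ≅ Z^9, C_1 ≅ Z^27, C_2 ≅ Z^18.

∂_1: C_1 → C_0 maps an edge to its endpoints' difference, ∂[p,q] = q − p. For instance
  ∂[v_2,v_7] = [v_7] − [v_2].
As a 9×27 matrix over Z this has rank 8, with invariant factors (1,1,1,1,1,1,1,1).

∂_2: C_2 → C_1 sends each 2-simplex [p,q,r] to [q,r] − [p,r] + [p,q]. For instance
  ∂[v_3,v_5,v_8] = [v_5,v_8] − [v_3,v_8] + [v_3,v_5],
  ∂[v_2,v_3,v_6] = [v_3,v_6] − [v_2,v_6] + [v_2,v_3].
As a 27×18 matrix over Z this has rank 17, with invariant factors (1,1,1,1,1,1,1,1,1,1,1,1,1,1,1,1,1).

Computing H_k = (kernel of ∂_k) / (image of ∂_{k+1}):

  H_2: rank ker ∂_2 − rank ∂_3 = (18 − 17) − 0 = 1, and there is no ∂_3, so H_2 ≅ Z.

(K is a triangulation of the torus T^2.)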